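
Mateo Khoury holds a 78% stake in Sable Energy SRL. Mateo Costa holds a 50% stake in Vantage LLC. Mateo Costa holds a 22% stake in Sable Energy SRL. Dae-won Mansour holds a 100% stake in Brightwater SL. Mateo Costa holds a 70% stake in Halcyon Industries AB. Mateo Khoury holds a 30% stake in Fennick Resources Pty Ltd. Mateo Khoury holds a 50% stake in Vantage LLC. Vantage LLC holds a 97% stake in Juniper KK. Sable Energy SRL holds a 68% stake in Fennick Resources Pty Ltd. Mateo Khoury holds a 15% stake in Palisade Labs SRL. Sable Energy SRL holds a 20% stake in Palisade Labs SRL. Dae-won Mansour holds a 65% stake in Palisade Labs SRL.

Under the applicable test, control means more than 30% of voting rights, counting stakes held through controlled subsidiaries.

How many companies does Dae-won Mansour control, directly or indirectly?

Dae-won holds 100% of Brightwater, so Dae-won controls Brightwater.
Dae-won holds 65% of Palisade, so Dae-won controls Palisade.
No other company's threshold is met.
Dae-won controls 2 companies.

2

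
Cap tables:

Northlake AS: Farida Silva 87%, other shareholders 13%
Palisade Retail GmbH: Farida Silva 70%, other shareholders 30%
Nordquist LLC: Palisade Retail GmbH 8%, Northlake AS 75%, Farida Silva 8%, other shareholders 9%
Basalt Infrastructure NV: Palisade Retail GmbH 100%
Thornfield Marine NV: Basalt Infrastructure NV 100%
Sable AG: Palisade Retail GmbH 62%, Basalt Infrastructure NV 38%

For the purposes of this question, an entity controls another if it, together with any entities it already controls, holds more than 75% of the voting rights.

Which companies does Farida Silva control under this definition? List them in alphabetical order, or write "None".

Farida holds 87% of Northlake, so Farida controls Northlake.
Northlake and Farida together hold 75% + 8% = 83% of Nordquist, so Farida controls Nordquist.
No other company's threshold is met.

Nordquist LLC, Northlake AS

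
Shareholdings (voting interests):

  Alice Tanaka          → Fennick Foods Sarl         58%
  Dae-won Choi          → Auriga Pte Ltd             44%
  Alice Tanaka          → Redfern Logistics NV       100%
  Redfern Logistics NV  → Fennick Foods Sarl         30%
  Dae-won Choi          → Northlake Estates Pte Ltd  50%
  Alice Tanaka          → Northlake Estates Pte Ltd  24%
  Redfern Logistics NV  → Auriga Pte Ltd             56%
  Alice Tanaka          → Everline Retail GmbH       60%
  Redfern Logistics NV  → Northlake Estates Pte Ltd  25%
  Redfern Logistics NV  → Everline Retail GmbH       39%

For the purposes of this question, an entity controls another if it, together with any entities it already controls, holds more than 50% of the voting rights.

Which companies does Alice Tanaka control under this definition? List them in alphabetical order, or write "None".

Auriga Pte Ltd, Everline Retail GmbH, Fennick Foods Sarl, Redfern Logistics NV

Alice holds 100% of Redfern, so Alice controls Redfern.
Redfern holds 56% of Auriga, so Alice controls Auriga.
Alice and Redfern together hold 60% + 39% = 99% of Everline, so Alice controls Everline.
Alice and Redfern together hold 58% + 30% = 88% of Fennick, so Alice controls Fennick.
No other company's threshold is met.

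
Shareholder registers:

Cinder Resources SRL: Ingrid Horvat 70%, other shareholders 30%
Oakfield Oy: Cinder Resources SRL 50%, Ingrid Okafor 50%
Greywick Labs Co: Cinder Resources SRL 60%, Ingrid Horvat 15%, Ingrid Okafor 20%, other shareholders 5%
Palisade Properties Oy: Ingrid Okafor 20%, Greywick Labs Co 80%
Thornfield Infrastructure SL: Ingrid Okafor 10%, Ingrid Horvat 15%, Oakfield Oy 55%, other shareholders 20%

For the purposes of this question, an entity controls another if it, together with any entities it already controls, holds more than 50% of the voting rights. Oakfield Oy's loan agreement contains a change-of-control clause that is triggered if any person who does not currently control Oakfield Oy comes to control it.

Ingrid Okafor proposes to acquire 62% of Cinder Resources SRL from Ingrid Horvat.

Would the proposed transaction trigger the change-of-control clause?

The purchase adds only to Ingrid Okafor's holdings (Ingrid Horvat's stake shrinks), so Ingrid Okafor is the only person who could newly come to control Oakfield.
Ingrid Okafor's largest direct stake is 50% in Oakfield, which does not meet the threshold, so Ingrid Okafor controls no company.
In Oakfield, Ingrid Okafor's side holds only 50%, not > 50%.
So before the transaction, Ingrid Okafor does not control Oakfield.
After the purchase, Ingrid Okafor holds 62% of Cinder directly, and Ingrid Horvat's stake falls to 8%.
Ingrid Okafor holds 62% of Cinder, so Ingrid Okafor controls Cinder.
Cinder and Ingrid Okafor together hold 50% + 50% = 100% of Oakfield, so Ingrid Okafor controls Oakfield.
Ingrid Okafor did not control Oakfield before and does after, so the clause is triggered.

Yes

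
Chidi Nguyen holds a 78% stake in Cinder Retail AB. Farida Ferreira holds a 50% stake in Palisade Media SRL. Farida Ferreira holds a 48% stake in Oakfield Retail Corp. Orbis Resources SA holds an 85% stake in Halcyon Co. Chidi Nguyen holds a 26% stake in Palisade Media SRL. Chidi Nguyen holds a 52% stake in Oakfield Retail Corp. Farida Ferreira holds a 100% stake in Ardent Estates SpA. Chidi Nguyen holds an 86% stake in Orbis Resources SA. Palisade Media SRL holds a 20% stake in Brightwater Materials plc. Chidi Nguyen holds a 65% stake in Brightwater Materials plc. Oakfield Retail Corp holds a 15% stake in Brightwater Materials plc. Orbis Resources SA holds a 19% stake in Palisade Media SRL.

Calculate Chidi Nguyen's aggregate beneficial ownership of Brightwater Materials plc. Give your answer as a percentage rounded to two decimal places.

81.27%

Chidi reaches Brightwater along 4 paths.
Via Orbis → Palisade: 86% × 19% × 20% = 3.268%.
Via Palisade: 26% × 20% = 5.2%.
Via Oakfield: 52% × 15% = 7.8%.
Direct stake: 65% = 65%.
Total: 3.268% + 5.2% + 7.8% + 65% = 81.268%.
Rounded: 81.27%.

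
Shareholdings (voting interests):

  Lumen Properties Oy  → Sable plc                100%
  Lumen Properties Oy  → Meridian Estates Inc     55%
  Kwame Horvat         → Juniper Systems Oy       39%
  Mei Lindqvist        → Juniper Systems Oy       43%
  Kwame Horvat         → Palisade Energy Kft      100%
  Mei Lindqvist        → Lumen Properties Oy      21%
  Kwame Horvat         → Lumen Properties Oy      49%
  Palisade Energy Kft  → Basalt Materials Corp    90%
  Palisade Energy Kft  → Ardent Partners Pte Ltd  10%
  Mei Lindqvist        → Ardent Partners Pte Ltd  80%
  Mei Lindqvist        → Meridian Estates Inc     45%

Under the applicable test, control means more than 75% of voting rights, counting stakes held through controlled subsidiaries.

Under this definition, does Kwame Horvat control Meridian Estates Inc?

Kwame holds 100% of Palisade, so Kwame controls Palisade.
Palisade holds 90% of Basalt, so Kwame controls Basalt.
Neither Kwame nor any entity Kwame controls holds any voting interest in Meridian.
So Kwame does not control Meridian.

No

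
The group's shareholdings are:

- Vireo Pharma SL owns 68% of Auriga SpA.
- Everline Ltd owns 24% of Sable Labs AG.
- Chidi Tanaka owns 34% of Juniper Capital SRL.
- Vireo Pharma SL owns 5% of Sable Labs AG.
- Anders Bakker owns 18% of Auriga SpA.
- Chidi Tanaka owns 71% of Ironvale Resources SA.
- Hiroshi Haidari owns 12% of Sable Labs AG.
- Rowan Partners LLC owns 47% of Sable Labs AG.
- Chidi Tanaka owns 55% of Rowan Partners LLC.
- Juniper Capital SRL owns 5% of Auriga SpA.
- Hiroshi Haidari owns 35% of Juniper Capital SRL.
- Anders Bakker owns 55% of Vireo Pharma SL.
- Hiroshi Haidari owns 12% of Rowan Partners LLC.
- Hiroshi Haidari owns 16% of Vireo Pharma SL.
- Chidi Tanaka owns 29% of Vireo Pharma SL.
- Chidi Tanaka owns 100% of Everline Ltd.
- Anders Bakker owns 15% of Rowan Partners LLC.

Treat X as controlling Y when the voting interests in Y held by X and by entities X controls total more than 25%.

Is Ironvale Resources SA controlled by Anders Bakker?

Anders holds 55% of Vireo, so Anders controls Vireo.
Anders and Vireo together hold 18% + 68% = 86% of Auriga, so Anders controls Auriga.
Neither Anders nor any entity Anders controls holds any voting interest in Ironvale.
So Anders does not control Ironvale.

No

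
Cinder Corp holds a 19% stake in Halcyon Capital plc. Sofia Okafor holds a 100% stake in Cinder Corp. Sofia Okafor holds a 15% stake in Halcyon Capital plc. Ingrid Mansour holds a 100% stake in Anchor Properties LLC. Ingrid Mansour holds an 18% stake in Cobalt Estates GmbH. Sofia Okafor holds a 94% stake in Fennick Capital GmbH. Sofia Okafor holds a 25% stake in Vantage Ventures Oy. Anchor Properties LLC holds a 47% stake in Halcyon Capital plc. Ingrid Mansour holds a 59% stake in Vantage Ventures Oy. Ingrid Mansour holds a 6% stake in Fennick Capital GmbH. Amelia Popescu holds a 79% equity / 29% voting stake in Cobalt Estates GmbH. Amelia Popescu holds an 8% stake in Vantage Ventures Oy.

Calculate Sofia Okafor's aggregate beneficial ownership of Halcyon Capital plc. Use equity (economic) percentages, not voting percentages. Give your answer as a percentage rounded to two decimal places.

34.00%

Sofia reaches Halcyon along 2 paths.
Via Cinder: 100% × 19% = 19%.
Direct stake: 15% = 15%.
Total: 19% + 15% = 34%.
Rounded: 34.00%.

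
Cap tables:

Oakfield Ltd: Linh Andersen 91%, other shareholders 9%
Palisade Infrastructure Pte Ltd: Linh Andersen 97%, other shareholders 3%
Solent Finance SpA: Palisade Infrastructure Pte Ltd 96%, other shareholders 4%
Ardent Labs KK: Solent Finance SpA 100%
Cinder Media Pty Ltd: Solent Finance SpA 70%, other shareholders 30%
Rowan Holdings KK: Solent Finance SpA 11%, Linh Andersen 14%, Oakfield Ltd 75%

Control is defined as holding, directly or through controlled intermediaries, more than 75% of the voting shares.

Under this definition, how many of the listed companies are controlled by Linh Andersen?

5

Linh holds 91% of Oakfield, so Linh controls Oakfield.
Linh holds 97% of Palisade, so Linh controls Palisade.
Palisade holds 96% of Solent, so Linh controls Solent.
Solent holds 100% of Ardent, so Linh controls Ardent.
Solent and Linh and Oakfield together hold 11% + 14% + 75% = 100% of Rowan, so Linh controls Rowan.
No other company's threshold is met.
Linh controls 5 companies.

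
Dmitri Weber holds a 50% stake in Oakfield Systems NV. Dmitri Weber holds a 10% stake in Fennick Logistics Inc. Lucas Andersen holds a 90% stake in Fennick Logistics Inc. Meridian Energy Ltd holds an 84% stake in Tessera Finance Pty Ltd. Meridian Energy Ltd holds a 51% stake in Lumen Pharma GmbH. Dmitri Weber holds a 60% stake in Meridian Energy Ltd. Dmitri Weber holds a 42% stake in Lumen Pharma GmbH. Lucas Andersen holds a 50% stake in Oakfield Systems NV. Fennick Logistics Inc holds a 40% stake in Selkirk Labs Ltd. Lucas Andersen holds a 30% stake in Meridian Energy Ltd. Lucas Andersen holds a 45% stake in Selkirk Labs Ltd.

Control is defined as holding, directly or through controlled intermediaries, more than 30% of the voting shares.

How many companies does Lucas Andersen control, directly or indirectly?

Lucas holds 90% of Fennick, so Lucas controls Fennick.
Lucas holds 50% of Oakfield, so Lucas controls Oakfield.
Fennick and Lucas together hold 40% + 45% = 85% of Selkirk, so Lucas controls Selkirk.
No other company's threshold is met.
Lucas controls 3 companies.

3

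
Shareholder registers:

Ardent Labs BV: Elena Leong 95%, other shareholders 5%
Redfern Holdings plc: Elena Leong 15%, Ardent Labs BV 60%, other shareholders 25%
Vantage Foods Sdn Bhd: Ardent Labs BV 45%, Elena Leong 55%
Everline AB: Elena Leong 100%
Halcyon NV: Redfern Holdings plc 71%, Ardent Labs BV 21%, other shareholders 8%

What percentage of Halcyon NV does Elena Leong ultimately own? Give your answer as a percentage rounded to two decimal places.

71.07%

Elena reaches Halcyon along 3 paths.
Via Redfern: 15% × 71% = 10.65%.
Via Ardent → Redfern: 95% × 60% × 71% = 40.47%.
Via Ardent: 95% × 21% = 19.95%.
Total: 10.65% + 40.47% + 19.95% = 71.07%.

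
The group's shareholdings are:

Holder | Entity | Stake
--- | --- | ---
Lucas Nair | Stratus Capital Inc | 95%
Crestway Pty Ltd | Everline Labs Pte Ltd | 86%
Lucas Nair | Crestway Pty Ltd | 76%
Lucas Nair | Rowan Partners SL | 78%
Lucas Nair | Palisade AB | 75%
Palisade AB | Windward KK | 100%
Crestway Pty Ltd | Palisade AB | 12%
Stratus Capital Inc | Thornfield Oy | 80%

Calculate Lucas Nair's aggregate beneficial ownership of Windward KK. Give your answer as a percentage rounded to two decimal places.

84.12%

Lucas reaches Windward along 2 paths.
Via Crestway → Palisade: 76% × 12% × 100% = 9.12%.
Via Palisade: 75% × 100% = 75%.
Total: 9.12% + 75% = 84.12%.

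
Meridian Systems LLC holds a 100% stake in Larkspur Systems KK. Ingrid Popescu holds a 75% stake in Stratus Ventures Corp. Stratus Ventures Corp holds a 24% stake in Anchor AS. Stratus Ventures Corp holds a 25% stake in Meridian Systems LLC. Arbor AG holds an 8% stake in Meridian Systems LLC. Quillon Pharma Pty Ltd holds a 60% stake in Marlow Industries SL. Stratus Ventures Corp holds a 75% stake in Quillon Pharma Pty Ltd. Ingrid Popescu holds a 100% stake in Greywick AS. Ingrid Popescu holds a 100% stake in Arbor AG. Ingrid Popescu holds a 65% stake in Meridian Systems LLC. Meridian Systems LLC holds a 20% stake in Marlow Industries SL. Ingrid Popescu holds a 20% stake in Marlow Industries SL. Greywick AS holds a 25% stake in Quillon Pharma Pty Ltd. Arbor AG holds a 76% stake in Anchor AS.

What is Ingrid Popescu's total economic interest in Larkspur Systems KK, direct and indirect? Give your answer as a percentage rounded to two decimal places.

Ingrid reaches Larkspur along 3 paths.
Via Stratus → Meridian: 75% × 25% × 100% = 18.75%.
Via Arbor → Meridian: 100% × 8% × 100% = 8%.
Via Meridian: 65% × 100% = 65%.
Total: 18.75% + 8% + 65% = 91.75%.

91.75%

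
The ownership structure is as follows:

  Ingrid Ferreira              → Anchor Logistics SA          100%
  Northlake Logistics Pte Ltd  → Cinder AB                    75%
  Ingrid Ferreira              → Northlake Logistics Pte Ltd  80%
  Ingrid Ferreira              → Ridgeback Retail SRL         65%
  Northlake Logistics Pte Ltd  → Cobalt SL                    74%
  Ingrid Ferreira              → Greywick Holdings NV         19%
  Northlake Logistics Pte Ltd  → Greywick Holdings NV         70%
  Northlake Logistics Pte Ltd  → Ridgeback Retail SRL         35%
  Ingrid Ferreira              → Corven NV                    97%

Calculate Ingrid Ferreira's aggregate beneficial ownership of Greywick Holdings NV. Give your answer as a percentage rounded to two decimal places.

75.00%

Ingrid reaches Greywick along 2 paths.
Direct stake: 19% = 19%.
Via Northlake: 80% × 70% = 56%.
Total: 19% + 56% = 75%.
Rounded: 75.00%.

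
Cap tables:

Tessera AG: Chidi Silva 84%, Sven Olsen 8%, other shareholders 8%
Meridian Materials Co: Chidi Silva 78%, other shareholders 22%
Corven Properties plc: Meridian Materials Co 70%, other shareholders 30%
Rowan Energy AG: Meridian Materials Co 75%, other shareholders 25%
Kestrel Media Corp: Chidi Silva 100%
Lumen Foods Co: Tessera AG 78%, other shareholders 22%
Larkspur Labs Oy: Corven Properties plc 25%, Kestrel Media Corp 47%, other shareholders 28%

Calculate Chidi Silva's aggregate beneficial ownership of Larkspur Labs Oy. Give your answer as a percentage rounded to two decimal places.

60.65%

Chidi reaches Larkspur along 2 paths.
Via Meridian → Corven: 78% × 70% × 25% = 13.65%.
Via Kestrel: 100% × 47% = 47%.
Total: 13.65% + 47% = 60.65%.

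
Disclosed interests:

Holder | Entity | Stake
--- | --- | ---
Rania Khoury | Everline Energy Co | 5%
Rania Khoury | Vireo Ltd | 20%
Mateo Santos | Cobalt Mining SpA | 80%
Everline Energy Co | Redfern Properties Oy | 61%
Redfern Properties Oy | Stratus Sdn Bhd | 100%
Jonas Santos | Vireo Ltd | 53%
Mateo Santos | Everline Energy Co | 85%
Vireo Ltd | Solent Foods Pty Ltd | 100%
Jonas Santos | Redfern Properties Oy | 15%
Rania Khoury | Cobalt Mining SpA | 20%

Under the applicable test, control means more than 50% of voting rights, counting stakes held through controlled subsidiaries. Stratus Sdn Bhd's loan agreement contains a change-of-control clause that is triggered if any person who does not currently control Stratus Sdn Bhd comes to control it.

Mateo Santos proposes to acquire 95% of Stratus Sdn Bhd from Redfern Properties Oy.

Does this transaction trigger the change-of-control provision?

No

The purchase adds only to Mateo's holdings (Redfern's stake shrinks), so Mateo is the only person who could newly come to control Stratus.
Mateo holds 85% of Everline, so Mateo controls Everline.
Everline holds 61% of Redfern, so Mateo controls Redfern.
Redfern holds 100% of Stratus, so Mateo controls Stratus.
So Mateo already controls Stratus before the transaction.
After the purchase, Mateo holds 95% of Stratus directly, and Redfern's stake falls to 5%.
Mateo controlled Stratus already, so this is not a new person acquiring control; every other person's position is unchanged or reduced.
No new person acquires control, so the clause is not triggered.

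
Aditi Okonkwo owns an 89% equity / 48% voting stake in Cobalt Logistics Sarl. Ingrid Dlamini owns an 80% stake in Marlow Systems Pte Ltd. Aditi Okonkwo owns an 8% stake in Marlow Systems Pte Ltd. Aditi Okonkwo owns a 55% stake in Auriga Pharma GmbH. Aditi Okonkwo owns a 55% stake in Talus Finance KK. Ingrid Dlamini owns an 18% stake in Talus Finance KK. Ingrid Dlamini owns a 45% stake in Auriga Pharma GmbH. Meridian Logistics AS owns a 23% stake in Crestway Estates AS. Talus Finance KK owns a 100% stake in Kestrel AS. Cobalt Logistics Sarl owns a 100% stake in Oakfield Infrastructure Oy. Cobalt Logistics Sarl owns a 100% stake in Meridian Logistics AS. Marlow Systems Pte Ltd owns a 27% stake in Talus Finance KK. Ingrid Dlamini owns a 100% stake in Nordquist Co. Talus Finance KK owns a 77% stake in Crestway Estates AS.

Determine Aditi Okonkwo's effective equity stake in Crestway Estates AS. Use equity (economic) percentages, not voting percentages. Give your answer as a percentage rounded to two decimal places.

Aditi reaches Crestway along 3 paths.
Via Talus: 55% × 77% = 42.35%.
Via Marlow → Talus: 8% × 27% × 77% = 1.6632%.
Via Cobalt → Meridian: 89% × 100% × 23% = 20.47%.
Total: 42.35% + 1.6632% + 20.47% = 64.4832%.
Rounded: 64.48%.

64.48%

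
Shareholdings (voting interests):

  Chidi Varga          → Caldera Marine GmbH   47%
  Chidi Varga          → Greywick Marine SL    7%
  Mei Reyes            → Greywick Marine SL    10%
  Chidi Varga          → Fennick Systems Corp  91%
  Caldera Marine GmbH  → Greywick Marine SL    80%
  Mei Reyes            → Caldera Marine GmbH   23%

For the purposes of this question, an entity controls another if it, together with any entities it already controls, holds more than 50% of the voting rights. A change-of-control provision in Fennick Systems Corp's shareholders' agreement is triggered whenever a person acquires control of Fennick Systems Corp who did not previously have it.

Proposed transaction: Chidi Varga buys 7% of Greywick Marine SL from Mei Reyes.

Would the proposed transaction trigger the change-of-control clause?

No

The purchase adds only to Chidi's holdings (Mei's stake shrinks), so Chidi is the only person who could newly come to control Fennick.
Chidi holds 91% of Fennick, so Chidi controls Fennick.
So Chidi already controls Fennick before the transaction.
After the purchase, Chidi's direct stake in Greywick rises to 7% + 7% = 14%, and Mei's stake falls to 3%.
Chidi controlled Fennick already, so this is not a new person acquiring control; every other person's position is unchanged or reduced.
No new person acquires control, so the clause is not triggered.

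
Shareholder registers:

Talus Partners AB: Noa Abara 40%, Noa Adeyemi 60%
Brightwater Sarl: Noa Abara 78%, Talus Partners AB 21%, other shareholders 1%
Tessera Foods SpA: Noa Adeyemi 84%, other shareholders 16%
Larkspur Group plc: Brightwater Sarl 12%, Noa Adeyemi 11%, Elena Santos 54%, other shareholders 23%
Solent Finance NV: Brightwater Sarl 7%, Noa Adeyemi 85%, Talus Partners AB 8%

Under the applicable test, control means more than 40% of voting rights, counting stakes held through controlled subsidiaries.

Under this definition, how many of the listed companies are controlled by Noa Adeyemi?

Noa Adeyemi holds 60% of Talus, so Noa Adeyemi controls Talus.
Noa Adeyemi holds 84% of Tessera, so Noa Adeyemi controls Tessera.
Noa Adeyemi and Talus together hold 85% + 8% = 93% of Solent, so Noa Adeyemi controls Solent.
No other company's threshold is met.
Noa Adeyemi controls 3 companies.

3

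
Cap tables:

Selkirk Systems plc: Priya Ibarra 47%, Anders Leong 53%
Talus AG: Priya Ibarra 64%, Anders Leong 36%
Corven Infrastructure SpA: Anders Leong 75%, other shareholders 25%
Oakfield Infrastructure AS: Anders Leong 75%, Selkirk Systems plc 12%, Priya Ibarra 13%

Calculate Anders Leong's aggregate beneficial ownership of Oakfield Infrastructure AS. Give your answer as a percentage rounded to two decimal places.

81.36%

Anders reaches Oakfield along 2 paths.
Direct stake: 75% = 75%.
Via Selkirk: 53% × 12% = 6.36%.
Total: 75% + 6.36% = 81.36%.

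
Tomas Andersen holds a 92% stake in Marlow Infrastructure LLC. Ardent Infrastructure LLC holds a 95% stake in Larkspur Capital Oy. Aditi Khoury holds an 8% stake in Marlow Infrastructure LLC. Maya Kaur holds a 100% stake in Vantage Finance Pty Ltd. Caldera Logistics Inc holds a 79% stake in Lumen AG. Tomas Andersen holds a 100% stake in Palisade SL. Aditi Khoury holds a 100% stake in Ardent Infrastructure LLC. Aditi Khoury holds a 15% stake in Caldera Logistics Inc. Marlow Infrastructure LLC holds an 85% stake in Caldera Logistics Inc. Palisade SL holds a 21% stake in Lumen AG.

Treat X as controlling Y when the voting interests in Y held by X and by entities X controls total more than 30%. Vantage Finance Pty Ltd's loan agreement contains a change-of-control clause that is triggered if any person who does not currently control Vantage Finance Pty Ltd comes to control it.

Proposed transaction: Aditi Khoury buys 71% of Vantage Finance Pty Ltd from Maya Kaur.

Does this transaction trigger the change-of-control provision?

Yes

The purchase adds only to Aditi's holdings (Maya's stake shrinks), so Aditi is the only person who could newly come to control Vantage.
Aditi holds 100% of Ardent, so Aditi controls Ardent.
Ardent holds 95% of Larkspur, so Aditi controls Larkspur.
Neither Aditi nor any entity Aditi controls holds any voting interest in Vantage.
So before the transaction, Aditi does not control Vantage.
After the purchase, Aditi holds 71% of Vantage directly, and Maya's stake falls to 29%.
Aditi holds 71% of Vantage, so Aditi controls Vantage.
Aditi did not control Vantage before and does after, so the clause is triggered.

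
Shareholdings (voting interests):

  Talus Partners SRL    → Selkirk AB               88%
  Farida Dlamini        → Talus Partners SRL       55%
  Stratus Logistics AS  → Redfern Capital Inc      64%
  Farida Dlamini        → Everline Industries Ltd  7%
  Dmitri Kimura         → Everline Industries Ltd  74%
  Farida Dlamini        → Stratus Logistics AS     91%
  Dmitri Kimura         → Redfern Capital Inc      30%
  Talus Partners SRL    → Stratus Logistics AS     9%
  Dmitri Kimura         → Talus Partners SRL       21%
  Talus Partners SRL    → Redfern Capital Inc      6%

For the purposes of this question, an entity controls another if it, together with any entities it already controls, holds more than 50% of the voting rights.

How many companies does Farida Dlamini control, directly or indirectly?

Farida holds 55% of Talus, so Farida controls Talus.
Talus holds 88% of Selkirk, so Farida controls Selkirk.
Talus and Farida together hold 9% + 91% = 100% of Stratus, so Farida controls Stratus.
Talus and Stratus together hold 6% + 64% = 70% of Redfern, so Farida controls Redfern.
No other company's threshold is met.
Farida controls 4 companies.

4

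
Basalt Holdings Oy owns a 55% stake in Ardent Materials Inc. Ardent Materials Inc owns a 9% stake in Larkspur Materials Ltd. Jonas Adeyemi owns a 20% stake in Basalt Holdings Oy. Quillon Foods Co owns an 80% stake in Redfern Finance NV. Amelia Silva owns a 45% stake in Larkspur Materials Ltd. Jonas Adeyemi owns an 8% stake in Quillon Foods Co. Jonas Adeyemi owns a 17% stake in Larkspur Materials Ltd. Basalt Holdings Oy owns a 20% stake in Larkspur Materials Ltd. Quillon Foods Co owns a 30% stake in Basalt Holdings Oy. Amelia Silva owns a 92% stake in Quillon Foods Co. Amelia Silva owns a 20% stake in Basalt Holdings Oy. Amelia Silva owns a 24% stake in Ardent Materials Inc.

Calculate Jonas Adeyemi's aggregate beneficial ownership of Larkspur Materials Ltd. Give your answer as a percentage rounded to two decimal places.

Jonas reaches Larkspur along 5 paths.
Via Basalt: 20% × 20% = 4%.
Via Quillon → Basalt: 8% × 30% × 20% = 0.48%.
Direct stake: 17% = 17%.
Via Basalt → Ardent: 20% × 55% × 9% = 0.99%.
Via Quillon → Basalt → Ardent: 8% × 30% × 55% × 9% = 0.1188%.
Total: 4% + 0.48% + 17% + 0.99% + 0.1188% = 22.5888%.
Rounded: 22.59%.

22.59%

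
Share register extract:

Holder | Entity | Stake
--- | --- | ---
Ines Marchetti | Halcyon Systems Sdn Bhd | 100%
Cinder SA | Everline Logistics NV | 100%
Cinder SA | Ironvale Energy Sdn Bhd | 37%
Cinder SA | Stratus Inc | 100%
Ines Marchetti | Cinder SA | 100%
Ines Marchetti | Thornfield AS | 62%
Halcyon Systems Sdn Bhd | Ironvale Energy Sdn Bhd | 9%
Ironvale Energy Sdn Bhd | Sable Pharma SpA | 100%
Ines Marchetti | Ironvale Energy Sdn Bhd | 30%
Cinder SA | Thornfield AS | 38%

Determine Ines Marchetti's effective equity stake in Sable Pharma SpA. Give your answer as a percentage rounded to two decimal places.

76.00%

Ines reaches Sable along 3 paths.
Via Halcyon → Ironvale: 100% × 9% × 100% = 9%.
Via Ironvale: 30% × 100% = 30%.
Via Cinder → Ironvale: 100% × 37% × 100% = 37%.
Total: 9% + 30% + 37% = 76%.
Rounded: 76.00%.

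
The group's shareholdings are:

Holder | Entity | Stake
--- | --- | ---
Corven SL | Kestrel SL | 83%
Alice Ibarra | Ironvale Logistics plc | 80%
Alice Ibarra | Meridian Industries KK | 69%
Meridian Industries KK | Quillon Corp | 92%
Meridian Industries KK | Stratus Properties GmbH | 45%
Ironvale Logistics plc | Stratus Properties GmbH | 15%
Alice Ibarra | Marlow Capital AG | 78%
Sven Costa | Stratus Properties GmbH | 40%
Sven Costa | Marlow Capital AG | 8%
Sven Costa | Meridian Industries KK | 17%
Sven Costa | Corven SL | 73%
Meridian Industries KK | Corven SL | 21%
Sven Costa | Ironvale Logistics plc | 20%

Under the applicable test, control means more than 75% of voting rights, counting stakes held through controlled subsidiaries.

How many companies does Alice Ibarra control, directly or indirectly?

2

Alice holds 80% of Ironvale, so Alice controls Ironvale.
Alice holds 78% of Marlow, so Alice controls Marlow.
No other company's threshold is met.
Alice controls 2 companies.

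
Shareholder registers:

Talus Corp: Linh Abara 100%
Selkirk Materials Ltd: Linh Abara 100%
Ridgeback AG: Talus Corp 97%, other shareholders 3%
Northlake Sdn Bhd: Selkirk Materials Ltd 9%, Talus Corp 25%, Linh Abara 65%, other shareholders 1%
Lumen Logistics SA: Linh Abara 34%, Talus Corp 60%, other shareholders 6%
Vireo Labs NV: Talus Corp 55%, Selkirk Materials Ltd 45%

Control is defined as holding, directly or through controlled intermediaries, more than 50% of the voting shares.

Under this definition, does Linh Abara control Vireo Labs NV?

Yes

Linh holds 100% of Talus, so Linh controls Talus.
Linh holds 100% of Selkirk, so Linh controls Selkirk.
Talus and Selkirk together hold 55% + 45% = 100% of Vireo, so Linh controls Vireo.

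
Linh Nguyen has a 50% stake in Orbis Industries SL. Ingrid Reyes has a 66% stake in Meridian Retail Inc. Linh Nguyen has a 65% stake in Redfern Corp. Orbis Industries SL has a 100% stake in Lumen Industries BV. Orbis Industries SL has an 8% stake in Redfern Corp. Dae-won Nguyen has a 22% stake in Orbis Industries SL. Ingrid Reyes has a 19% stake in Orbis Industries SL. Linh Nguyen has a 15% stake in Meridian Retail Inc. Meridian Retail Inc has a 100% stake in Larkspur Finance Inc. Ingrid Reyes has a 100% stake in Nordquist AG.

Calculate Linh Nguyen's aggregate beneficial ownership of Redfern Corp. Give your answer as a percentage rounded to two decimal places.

69.00%

Linh reaches Redfern along 2 paths.
Via Orbis: 50% × 8% = 4%.
Direct stake: 65% = 65%.
Total: 4% + 65% = 69%.
Rounded: 69.00%.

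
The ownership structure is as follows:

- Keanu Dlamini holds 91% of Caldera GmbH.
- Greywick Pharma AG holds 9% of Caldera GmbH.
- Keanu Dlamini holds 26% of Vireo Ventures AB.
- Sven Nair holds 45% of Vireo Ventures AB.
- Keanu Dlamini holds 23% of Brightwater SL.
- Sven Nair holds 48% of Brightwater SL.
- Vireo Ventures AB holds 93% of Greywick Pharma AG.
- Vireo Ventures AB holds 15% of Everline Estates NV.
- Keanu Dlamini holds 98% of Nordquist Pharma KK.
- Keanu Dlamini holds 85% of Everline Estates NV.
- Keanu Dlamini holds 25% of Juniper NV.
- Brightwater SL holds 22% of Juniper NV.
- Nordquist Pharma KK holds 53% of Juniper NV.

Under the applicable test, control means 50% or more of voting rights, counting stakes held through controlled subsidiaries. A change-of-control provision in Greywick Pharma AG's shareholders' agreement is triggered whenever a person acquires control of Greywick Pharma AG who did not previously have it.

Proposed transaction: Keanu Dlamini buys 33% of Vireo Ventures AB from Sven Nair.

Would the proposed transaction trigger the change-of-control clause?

The purchase adds only to Keanu's holdings (Sven's stake shrinks), so Keanu is the only person who could newly come to control Greywick.
Keanu holds 98% of Nordquist, so Keanu controls Nordquist.
Keanu holds 85% of Everline, so Keanu controls Everline.
Keanu and Nordquist together hold 25% + 53% = 78% of Juniper, so Keanu controls Juniper.
Keanu holds 91% of Caldera, so Keanu controls Caldera.
Neither Keanu nor any entity Keanu controls holds any voting interest in Greywick.
So before the transaction, Keanu does not control Greywick.
After the purchase, Keanu's direct stake in Vireo rises to 26% + 33% = 59%, and Sven's stake falls to 12%.
Keanu holds 59% of Vireo, so Keanu controls Vireo.
Vireo holds 93% of Greywick, so Keanu controls Greywick.
Keanu did not control Greywick before and does after, so the clause is triggered.

Yes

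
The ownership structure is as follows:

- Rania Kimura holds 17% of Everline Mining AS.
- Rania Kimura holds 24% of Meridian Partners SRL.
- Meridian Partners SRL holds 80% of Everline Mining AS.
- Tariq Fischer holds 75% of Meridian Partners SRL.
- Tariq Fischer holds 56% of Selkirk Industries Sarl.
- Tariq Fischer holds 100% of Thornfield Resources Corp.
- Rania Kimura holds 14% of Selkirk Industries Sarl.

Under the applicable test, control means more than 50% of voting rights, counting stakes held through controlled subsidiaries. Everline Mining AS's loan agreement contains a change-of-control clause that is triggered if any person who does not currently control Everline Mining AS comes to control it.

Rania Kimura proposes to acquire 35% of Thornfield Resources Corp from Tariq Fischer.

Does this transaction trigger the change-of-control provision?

No

The purchase adds only to Rania's holdings (Tariq's stake shrinks), so Rania is the only person who could newly come to control Everline.
Rania's largest direct stake is 24% in Meridian, which does not meet the threshold, so Rania controls no company.
In Everline, Rania's side holds only 17%, not > 50%.
So before the transaction, Rania does not control Everline.
After the purchase, Rania holds 35% of Thornfield directly, and Tariq's stake falls to 65%.
Rania's side now holds 35% of Thornfield, not > 50%, so Rania still does not control Thornfield.
After the transaction, Rania's side holds 17% of Everline, not > 50%, so Rania still does not control Everline.
No new person acquires control, so the clause is not triggered.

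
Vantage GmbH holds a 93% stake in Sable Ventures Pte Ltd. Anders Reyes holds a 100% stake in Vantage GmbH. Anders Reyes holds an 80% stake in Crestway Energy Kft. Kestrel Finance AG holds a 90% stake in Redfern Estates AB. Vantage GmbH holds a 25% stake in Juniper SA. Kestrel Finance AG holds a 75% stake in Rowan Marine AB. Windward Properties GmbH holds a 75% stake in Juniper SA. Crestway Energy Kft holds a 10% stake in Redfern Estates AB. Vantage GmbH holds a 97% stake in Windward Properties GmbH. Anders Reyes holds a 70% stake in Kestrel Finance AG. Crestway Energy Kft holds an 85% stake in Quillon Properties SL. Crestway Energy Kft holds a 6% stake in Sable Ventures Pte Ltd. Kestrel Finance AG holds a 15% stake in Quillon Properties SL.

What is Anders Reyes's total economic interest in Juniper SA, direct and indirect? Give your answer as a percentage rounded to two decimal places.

97.75%

Anders reaches Juniper along 2 paths.
Via Vantage → Windward: 100% × 97% × 75% = 72.75%.
Via Vantage: 100% × 25% = 25%.
Total: 72.75% + 25% = 97.75%.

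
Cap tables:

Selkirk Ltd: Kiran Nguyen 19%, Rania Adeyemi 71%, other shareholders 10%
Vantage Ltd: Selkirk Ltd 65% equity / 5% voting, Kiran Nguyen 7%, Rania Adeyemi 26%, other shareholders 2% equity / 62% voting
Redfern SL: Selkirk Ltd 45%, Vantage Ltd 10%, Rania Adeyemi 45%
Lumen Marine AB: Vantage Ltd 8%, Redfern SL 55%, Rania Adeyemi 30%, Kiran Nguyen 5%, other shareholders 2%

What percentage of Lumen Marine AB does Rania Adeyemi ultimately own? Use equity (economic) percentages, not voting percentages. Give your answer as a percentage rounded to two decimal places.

Rania reaches Lumen along 7 paths.
Via Selkirk → Vantage: 71% × 65% × 8% = 3.692%.
Via Vantage: 26% × 8% = 2.08%.
Via Selkirk → Redfern: 71% × 45% × 55% = 17.5725%.
Via Selkirk → Vantage → Redfern: 71% × 65% × 10% × 55% = 2.53825%.
Via Vantage → Redfern: 26% × 10% × 55% = 1.43%.
Via Redfern: 45% × 55% = 24.75%.
Direct stake: 30% = 30%.
Total: 3.692% + 2.08% + 17.5725% + 2.53825% + 1.43% + 24.75% + 30% = 82.06275%.
Rounded: 82.06%.

82.06%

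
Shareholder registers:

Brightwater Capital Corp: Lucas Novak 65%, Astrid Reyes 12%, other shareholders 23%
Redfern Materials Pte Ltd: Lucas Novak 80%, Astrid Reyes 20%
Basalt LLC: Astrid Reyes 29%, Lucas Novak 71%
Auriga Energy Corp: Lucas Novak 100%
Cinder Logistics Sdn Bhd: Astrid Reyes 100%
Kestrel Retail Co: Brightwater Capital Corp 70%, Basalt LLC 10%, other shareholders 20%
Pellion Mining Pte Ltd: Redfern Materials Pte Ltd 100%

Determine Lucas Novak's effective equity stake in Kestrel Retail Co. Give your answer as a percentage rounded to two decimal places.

Lucas reaches Kestrel along 2 paths.
Via Brightwater: 65% × 70% = 45.5%.
Via Basalt: 71% × 10% = 7.1%.
Total: 45.5% + 7.1% = 52.6%.
Rounded: 52.60%.

52.60%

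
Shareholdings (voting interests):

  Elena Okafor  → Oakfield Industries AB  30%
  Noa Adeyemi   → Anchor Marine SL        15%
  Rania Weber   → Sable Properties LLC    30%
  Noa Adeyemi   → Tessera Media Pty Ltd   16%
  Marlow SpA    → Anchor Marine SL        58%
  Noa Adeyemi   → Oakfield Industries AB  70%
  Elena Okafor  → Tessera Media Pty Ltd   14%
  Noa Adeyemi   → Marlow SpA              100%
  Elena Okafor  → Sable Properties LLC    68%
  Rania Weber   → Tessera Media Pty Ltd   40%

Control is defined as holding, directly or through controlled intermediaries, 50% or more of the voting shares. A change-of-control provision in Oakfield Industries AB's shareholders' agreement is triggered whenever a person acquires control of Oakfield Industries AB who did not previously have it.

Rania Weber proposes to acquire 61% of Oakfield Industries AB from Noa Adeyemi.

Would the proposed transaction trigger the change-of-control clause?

The purchase adds only to Rania's holdings (Noa's stake shrinks), so Rania is the only person who could newly come to control Oakfield.
Rania's largest direct stake is 40% in Tessera, which does not meet the threshold, so Rania controls no company.
Neither Rania nor any entity Rania controls holds any voting interest in Oakfield.
So before the transaction, Rania does not control Oakfield.
After the purchase, Rania holds 61% of Oakfield directly, and Noa's stake falls to 9%.
Rania holds 61% of Oakfield, so Rania controls Oakfield.
Rania did not control Oakfield before and does after, so the clause is triggered.

Yes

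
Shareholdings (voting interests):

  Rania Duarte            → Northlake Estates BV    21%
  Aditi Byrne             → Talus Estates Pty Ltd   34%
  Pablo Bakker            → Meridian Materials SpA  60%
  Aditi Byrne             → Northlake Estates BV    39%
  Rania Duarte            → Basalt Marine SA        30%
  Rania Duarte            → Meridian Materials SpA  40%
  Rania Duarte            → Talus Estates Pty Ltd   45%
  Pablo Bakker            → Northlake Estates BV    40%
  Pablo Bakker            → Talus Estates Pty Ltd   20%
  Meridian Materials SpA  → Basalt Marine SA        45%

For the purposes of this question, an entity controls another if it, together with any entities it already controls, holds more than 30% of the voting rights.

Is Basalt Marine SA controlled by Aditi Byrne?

No

Aditi holds 39% of Northlake, so Aditi controls Northlake.
Aditi holds 34% of Talus, so Aditi controls Talus.
Neither Aditi nor any entity Aditi controls holds any voting interest in Basalt.
So Aditi does not control Basalt.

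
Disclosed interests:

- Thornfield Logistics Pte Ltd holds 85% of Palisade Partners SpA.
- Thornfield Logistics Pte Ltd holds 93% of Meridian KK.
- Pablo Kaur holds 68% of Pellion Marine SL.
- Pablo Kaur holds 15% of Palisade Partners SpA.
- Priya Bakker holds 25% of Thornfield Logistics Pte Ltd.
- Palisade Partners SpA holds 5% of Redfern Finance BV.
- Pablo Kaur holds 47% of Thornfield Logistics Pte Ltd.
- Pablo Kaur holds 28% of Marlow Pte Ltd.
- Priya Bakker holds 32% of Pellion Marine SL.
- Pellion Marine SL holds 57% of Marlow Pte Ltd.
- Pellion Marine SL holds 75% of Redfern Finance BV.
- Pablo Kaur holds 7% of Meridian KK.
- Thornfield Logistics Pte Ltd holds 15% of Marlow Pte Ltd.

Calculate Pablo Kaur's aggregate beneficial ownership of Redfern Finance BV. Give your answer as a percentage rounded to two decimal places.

53.75%

Pablo reaches Redfern along 3 paths.
Via Pellion: 68% × 75% = 51%.
Via Thornfield → Palisade: 47% × 85% × 5% = 1.9975%.
Via Palisade: 15% × 5% = 0.75%.
Total: 51% + 1.9975% + 0.75% = 53.7475%.
Rounded: 53.75%.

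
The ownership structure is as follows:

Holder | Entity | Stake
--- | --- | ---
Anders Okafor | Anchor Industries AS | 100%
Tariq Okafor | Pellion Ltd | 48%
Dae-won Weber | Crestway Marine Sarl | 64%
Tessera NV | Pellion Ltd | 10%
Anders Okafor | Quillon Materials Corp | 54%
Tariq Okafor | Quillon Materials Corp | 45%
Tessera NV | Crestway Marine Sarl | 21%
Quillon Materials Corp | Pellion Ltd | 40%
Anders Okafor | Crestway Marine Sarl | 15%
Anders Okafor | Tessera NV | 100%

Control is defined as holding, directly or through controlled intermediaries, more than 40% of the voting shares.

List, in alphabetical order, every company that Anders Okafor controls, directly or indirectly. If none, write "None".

Anders holds 100% of Tessera, so Anders controls Tessera.
Anders holds 54% of Quillon, so Anders controls Quillon.
Quillon and Tessera together hold 40% + 10% = 50% of Pellion, so Anders controls Pellion.
Anders holds 100% of Anchor, so Anders controls Anchor.
No other company's threshold is met.

Anchor Industries AS, Pellion Ltd, Quillon Materials Corp, Tessera NV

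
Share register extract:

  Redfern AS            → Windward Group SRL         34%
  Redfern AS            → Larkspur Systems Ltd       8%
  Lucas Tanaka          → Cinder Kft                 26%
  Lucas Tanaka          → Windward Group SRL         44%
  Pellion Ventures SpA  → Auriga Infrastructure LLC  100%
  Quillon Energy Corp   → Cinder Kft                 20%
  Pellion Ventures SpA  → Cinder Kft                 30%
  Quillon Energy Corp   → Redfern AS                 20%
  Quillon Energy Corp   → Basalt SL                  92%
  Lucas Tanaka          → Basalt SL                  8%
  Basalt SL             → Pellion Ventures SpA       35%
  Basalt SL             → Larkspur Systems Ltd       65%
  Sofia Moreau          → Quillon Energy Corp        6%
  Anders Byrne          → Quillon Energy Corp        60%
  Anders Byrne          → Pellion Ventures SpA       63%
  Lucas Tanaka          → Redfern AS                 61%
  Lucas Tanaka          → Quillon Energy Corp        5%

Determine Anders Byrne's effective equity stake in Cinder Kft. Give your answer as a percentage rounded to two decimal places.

Anders reaches Cinder along 3 paths.
Via Quillon: 60% × 20% = 12%.
Via Quillon → Basalt → Pellion: 60% × 92% × 35% × 30% = 5.796%.
Via Pellion: 63% × 30% = 18.9%.
Total: 12% + 5.796% + 18.9% = 36.696%.
Rounded: 36.70%.

36.70%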